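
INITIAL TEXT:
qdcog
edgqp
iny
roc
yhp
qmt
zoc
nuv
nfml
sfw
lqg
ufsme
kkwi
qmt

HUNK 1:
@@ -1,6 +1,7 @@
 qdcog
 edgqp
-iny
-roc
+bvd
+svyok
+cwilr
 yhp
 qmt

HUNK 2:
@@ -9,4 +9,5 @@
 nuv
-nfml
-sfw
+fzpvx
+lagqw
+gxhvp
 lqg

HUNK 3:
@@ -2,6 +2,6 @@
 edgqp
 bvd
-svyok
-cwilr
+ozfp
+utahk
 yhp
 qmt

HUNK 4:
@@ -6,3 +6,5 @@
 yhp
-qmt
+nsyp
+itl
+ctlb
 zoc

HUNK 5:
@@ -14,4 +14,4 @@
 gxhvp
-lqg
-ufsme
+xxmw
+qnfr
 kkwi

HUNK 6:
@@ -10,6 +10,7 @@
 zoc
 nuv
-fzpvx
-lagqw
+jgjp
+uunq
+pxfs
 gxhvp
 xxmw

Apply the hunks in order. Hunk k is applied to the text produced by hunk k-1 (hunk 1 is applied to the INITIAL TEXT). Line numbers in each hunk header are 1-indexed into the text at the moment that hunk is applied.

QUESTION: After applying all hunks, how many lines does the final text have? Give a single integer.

Answer: 19

Derivation:
Hunk 1: at line 1 remove [iny,roc] add [bvd,svyok,cwilr] -> 15 lines: qdcog edgqp bvd svyok cwilr yhp qmt zoc nuv nfml sfw lqg ufsme kkwi qmt
Hunk 2: at line 9 remove [nfml,sfw] add [fzpvx,lagqw,gxhvp] -> 16 lines: qdcog edgqp bvd svyok cwilr yhp qmt zoc nuv fzpvx lagqw gxhvp lqg ufsme kkwi qmt
Hunk 3: at line 2 remove [svyok,cwilr] add [ozfp,utahk] -> 16 lines: qdcog edgqp bvd ozfp utahk yhp qmt zoc nuv fzpvx lagqw gxhvp lqg ufsme kkwi qmt
Hunk 4: at line 6 remove [qmt] add [nsyp,itl,ctlb] -> 18 lines: qdcog edgqp bvd ozfp utahk yhp nsyp itl ctlb zoc nuv fzpvx lagqw gxhvp lqg ufsme kkwi qmt
Hunk 5: at line 14 remove [lqg,ufsme] add [xxmw,qnfr] -> 18 lines: qdcog edgqp bvd ozfp utahk yhp nsyp itl ctlb zoc nuv fzpvx lagqw gxhvp xxmw qnfr kkwi qmt
Hunk 6: at line 10 remove [fzpvx,lagqw] add [jgjp,uunq,pxfs] -> 19 lines: qdcog edgqp bvd ozfp utahk yhp nsyp itl ctlb zoc nuv jgjp uunq pxfs gxhvp xxmw qnfr kkwi qmt
Final line count: 19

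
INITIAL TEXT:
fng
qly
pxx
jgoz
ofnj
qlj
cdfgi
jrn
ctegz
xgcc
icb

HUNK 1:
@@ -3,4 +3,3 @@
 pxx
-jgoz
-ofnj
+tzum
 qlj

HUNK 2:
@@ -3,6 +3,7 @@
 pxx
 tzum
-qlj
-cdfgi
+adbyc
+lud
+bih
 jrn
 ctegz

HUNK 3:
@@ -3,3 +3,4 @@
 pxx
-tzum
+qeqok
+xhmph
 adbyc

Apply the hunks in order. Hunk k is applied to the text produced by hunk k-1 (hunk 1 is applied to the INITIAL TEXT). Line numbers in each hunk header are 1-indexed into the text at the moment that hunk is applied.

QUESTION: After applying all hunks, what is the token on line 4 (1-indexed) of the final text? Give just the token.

Hunk 1: at line 3 remove [jgoz,ofnj] add [tzum] -> 10 lines: fng qly pxx tzum qlj cdfgi jrn ctegz xgcc icb
Hunk 2: at line 3 remove [qlj,cdfgi] add [adbyc,lud,bih] -> 11 lines: fng qly pxx tzum adbyc lud bih jrn ctegz xgcc icb
Hunk 3: at line 3 remove [tzum] add [qeqok,xhmph] -> 12 lines: fng qly pxx qeqok xhmph adbyc lud bih jrn ctegz xgcc icb
Final line 4: qeqok

Answer: qeqok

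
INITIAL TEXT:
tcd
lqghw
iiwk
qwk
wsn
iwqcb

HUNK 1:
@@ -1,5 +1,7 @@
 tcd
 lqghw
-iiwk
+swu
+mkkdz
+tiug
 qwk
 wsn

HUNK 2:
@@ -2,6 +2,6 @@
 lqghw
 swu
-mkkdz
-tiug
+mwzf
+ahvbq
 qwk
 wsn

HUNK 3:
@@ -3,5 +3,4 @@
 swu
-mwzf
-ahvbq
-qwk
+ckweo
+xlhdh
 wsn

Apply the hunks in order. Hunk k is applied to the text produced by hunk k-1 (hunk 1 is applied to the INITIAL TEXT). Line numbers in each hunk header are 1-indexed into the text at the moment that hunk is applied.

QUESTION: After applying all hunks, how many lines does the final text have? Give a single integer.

Answer: 7

Derivation:
Hunk 1: at line 1 remove [iiwk] add [swu,mkkdz,tiug] -> 8 lines: tcd lqghw swu mkkdz tiug qwk wsn iwqcb
Hunk 2: at line 2 remove [mkkdz,tiug] add [mwzf,ahvbq] -> 8 lines: tcd lqghw swu mwzf ahvbq qwk wsn iwqcb
Hunk 3: at line 3 remove [mwzf,ahvbq,qwk] add [ckweo,xlhdh] -> 7 lines: tcd lqghw swu ckweo xlhdh wsn iwqcb
Final line count: 7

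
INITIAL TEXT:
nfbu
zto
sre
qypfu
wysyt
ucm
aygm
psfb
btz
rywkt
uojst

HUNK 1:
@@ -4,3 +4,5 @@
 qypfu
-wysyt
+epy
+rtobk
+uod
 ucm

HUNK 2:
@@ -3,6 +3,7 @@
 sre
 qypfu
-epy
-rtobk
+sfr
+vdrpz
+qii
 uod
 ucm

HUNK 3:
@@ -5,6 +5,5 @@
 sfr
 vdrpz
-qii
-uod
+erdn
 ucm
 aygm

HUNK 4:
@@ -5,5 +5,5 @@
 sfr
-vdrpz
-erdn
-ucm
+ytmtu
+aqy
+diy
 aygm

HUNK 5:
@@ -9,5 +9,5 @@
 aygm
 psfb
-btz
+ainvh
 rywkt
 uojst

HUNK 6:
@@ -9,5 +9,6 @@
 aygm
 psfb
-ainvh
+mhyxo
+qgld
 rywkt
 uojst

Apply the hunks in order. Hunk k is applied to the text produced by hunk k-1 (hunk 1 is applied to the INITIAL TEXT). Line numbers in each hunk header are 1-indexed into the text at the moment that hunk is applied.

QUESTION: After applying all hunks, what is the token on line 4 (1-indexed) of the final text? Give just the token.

Answer: qypfu

Derivation:
Hunk 1: at line 4 remove [wysyt] add [epy,rtobk,uod] -> 13 lines: nfbu zto sre qypfu epy rtobk uod ucm aygm psfb btz rywkt uojst
Hunk 2: at line 3 remove [epy,rtobk] add [sfr,vdrpz,qii] -> 14 lines: nfbu zto sre qypfu sfr vdrpz qii uod ucm aygm psfb btz rywkt uojst
Hunk 3: at line 5 remove [qii,uod] add [erdn] -> 13 lines: nfbu zto sre qypfu sfr vdrpz erdn ucm aygm psfb btz rywkt uojst
Hunk 4: at line 5 remove [vdrpz,erdn,ucm] add [ytmtu,aqy,diy] -> 13 lines: nfbu zto sre qypfu sfr ytmtu aqy diy aygm psfb btz rywkt uojst
Hunk 5: at line 9 remove [btz] add [ainvh] -> 13 lines: nfbu zto sre qypfu sfr ytmtu aqy diy aygm psfb ainvh rywkt uojst
Hunk 6: at line 9 remove [ainvh] add [mhyxo,qgld] -> 14 lines: nfbu zto sre qypfu sfr ytmtu aqy diy aygm psfb mhyxo qgld rywkt uojst
Final line 4: qypfu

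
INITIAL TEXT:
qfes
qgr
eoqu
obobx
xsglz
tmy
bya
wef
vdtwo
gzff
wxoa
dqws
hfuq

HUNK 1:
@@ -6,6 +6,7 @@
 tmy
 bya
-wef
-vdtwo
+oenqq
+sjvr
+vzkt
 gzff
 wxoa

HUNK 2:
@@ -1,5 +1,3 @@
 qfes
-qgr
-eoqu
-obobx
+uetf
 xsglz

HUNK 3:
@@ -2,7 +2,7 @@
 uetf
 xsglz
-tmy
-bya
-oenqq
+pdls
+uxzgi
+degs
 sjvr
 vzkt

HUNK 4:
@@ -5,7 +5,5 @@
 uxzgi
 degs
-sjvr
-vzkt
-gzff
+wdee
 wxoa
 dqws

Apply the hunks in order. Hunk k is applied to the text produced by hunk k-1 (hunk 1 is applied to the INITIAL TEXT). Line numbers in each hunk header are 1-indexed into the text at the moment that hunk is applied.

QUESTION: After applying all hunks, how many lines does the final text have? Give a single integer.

Hunk 1: at line 6 remove [wef,vdtwo] add [oenqq,sjvr,vzkt] -> 14 lines: qfes qgr eoqu obobx xsglz tmy bya oenqq sjvr vzkt gzff wxoa dqws hfuq
Hunk 2: at line 1 remove [qgr,eoqu,obobx] add [uetf] -> 12 lines: qfes uetf xsglz tmy bya oenqq sjvr vzkt gzff wxoa dqws hfuq
Hunk 3: at line 2 remove [tmy,bya,oenqq] add [pdls,uxzgi,degs] -> 12 lines: qfes uetf xsglz pdls uxzgi degs sjvr vzkt gzff wxoa dqws hfuq
Hunk 4: at line 5 remove [sjvr,vzkt,gzff] add [wdee] -> 10 lines: qfes uetf xsglz pdls uxzgi degs wdee wxoa dqws hfuq
Final line count: 10

Answer: 10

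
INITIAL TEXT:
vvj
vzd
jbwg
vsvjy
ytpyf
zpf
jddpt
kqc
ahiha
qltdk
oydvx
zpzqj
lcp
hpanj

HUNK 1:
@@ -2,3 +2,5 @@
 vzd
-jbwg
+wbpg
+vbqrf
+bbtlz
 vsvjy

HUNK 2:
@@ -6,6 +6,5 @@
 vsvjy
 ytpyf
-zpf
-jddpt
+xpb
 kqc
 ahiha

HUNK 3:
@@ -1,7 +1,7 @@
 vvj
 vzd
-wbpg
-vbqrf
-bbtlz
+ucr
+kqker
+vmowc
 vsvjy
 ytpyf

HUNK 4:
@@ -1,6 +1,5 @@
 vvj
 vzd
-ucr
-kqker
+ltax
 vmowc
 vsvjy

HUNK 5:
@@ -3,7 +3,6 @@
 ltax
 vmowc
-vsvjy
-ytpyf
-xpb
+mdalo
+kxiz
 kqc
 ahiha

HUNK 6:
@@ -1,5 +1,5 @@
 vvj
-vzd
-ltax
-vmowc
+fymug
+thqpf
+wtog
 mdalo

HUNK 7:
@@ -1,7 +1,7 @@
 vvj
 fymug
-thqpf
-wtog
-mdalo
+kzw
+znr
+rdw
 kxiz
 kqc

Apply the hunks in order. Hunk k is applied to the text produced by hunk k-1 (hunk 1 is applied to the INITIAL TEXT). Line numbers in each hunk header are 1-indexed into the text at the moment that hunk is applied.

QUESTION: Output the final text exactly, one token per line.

Hunk 1: at line 2 remove [jbwg] add [wbpg,vbqrf,bbtlz] -> 16 lines: vvj vzd wbpg vbqrf bbtlz vsvjy ytpyf zpf jddpt kqc ahiha qltdk oydvx zpzqj lcp hpanj
Hunk 2: at line 6 remove [zpf,jddpt] add [xpb] -> 15 lines: vvj vzd wbpg vbqrf bbtlz vsvjy ytpyf xpb kqc ahiha qltdk oydvx zpzqj lcp hpanj
Hunk 3: at line 1 remove [wbpg,vbqrf,bbtlz] add [ucr,kqker,vmowc] -> 15 lines: vvj vzd ucr kqker vmowc vsvjy ytpyf xpb kqc ahiha qltdk oydvx zpzqj lcp hpanj
Hunk 4: at line 1 remove [ucr,kqker] add [ltax] -> 14 lines: vvj vzd ltax vmowc vsvjy ytpyf xpb kqc ahiha qltdk oydvx zpzqj lcp hpanj
Hunk 5: at line 3 remove [vsvjy,ytpyf,xpb] add [mdalo,kxiz] -> 13 lines: vvj vzd ltax vmowc mdalo kxiz kqc ahiha qltdk oydvx zpzqj lcp hpanj
Hunk 6: at line 1 remove [vzd,ltax,vmowc] add [fymug,thqpf,wtog] -> 13 lines: vvj fymug thqpf wtog mdalo kxiz kqc ahiha qltdk oydvx zpzqj lcp hpanj
Hunk 7: at line 1 remove [thqpf,wtog,mdalo] add [kzw,znr,rdw] -> 13 lines: vvj fymug kzw znr rdw kxiz kqc ahiha qltdk oydvx zpzqj lcp hpanj

Answer: vvj
fymug
kzw
znr
rdw
kxiz
kqc
ahiha
qltdk
oydvx
zpzqj
lcp
hpanj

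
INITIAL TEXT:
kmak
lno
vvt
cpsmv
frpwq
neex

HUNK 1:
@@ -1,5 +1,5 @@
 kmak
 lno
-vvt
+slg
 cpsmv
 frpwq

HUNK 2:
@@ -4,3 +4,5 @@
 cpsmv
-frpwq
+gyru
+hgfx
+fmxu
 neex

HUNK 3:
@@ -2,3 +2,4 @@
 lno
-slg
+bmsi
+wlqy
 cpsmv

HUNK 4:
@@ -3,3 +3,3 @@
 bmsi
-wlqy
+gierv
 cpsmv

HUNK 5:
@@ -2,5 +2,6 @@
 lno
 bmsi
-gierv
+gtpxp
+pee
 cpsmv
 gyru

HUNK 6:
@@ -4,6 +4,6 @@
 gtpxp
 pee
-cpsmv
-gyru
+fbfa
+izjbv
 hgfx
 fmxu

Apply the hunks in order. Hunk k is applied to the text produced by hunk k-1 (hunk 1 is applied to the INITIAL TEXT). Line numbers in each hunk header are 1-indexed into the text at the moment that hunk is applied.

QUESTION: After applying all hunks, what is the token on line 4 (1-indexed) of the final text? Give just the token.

Answer: gtpxp

Derivation:
Hunk 1: at line 1 remove [vvt] add [slg] -> 6 lines: kmak lno slg cpsmv frpwq neex
Hunk 2: at line 4 remove [frpwq] add [gyru,hgfx,fmxu] -> 8 lines: kmak lno slg cpsmv gyru hgfx fmxu neex
Hunk 3: at line 2 remove [slg] add [bmsi,wlqy] -> 9 lines: kmak lno bmsi wlqy cpsmv gyru hgfx fmxu neex
Hunk 4: at line 3 remove [wlqy] add [gierv] -> 9 lines: kmak lno bmsi gierv cpsmv gyru hgfx fmxu neex
Hunk 5: at line 2 remove [gierv] add [gtpxp,pee] -> 10 lines: kmak lno bmsi gtpxp pee cpsmv gyru hgfx fmxu neex
Hunk 6: at line 4 remove [cpsmv,gyru] add [fbfa,izjbv] -> 10 lines: kmak lno bmsi gtpxp pee fbfa izjbv hgfx fmxu neex
Final line 4: gtpxp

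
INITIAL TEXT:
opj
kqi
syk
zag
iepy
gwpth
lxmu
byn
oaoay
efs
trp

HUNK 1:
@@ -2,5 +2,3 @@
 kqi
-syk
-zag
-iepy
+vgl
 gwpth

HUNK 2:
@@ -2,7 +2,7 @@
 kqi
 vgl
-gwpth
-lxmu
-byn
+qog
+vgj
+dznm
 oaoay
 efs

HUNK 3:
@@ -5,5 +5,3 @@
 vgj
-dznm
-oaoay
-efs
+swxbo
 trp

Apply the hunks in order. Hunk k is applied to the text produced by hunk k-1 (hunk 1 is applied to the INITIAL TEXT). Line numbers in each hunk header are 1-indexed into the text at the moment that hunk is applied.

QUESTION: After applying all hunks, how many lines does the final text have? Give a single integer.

Answer: 7

Derivation:
Hunk 1: at line 2 remove [syk,zag,iepy] add [vgl] -> 9 lines: opj kqi vgl gwpth lxmu byn oaoay efs trp
Hunk 2: at line 2 remove [gwpth,lxmu,byn] add [qog,vgj,dznm] -> 9 lines: opj kqi vgl qog vgj dznm oaoay efs trp
Hunk 3: at line 5 remove [dznm,oaoay,efs] add [swxbo] -> 7 lines: opj kqi vgl qog vgj swxbo trp
Final line count: 7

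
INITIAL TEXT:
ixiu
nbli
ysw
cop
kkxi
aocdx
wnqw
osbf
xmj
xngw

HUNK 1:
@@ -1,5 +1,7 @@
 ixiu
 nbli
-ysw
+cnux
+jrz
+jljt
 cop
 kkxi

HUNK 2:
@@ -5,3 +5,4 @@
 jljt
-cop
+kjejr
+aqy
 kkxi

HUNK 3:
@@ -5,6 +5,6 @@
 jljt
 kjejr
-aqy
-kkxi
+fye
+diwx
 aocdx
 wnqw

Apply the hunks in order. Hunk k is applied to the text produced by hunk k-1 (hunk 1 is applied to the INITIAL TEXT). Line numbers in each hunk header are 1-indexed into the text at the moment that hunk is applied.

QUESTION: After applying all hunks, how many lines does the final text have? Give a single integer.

Hunk 1: at line 1 remove [ysw] add [cnux,jrz,jljt] -> 12 lines: ixiu nbli cnux jrz jljt cop kkxi aocdx wnqw osbf xmj xngw
Hunk 2: at line 5 remove [cop] add [kjejr,aqy] -> 13 lines: ixiu nbli cnux jrz jljt kjejr aqy kkxi aocdx wnqw osbf xmj xngw
Hunk 3: at line 5 remove [aqy,kkxi] add [fye,diwx] -> 13 lines: ixiu nbli cnux jrz jljt kjejr fye diwx aocdx wnqw osbf xmj xngw
Final line count: 13

Answer: 13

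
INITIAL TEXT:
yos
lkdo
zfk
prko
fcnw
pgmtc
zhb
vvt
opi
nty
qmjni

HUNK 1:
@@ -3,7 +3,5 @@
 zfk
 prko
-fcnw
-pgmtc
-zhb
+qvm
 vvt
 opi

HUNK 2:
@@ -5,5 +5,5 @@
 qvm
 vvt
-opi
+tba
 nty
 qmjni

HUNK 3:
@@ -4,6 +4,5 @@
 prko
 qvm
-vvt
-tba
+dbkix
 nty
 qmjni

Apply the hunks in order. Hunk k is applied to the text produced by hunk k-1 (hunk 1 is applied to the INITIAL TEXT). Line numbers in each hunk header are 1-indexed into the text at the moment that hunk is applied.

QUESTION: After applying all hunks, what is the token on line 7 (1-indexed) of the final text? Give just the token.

Answer: nty

Derivation:
Hunk 1: at line 3 remove [fcnw,pgmtc,zhb] add [qvm] -> 9 lines: yos lkdo zfk prko qvm vvt opi nty qmjni
Hunk 2: at line 5 remove [opi] add [tba] -> 9 lines: yos lkdo zfk prko qvm vvt tba nty qmjni
Hunk 3: at line 4 remove [vvt,tba] add [dbkix] -> 8 lines: yos lkdo zfk prko qvm dbkix nty qmjni
Final line 7: nty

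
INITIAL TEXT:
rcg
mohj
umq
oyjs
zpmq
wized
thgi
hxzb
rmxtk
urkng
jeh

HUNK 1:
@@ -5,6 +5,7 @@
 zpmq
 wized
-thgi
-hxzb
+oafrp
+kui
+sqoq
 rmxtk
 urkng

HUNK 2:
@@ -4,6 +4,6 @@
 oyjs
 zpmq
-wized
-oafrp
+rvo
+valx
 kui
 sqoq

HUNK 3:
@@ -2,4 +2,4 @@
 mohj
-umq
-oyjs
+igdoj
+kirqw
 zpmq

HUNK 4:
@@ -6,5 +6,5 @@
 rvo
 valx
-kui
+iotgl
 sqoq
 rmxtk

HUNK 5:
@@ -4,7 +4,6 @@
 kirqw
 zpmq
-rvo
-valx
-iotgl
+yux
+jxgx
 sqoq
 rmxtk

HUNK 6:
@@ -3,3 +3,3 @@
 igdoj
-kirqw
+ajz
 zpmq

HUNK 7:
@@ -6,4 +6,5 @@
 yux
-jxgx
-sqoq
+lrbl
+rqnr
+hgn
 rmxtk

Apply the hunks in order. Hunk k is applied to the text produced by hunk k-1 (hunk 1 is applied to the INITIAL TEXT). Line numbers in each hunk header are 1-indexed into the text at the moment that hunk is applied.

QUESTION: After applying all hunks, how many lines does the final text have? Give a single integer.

Hunk 1: at line 5 remove [thgi,hxzb] add [oafrp,kui,sqoq] -> 12 lines: rcg mohj umq oyjs zpmq wized oafrp kui sqoq rmxtk urkng jeh
Hunk 2: at line 4 remove [wized,oafrp] add [rvo,valx] -> 12 lines: rcg mohj umq oyjs zpmq rvo valx kui sqoq rmxtk urkng jeh
Hunk 3: at line 2 remove [umq,oyjs] add [igdoj,kirqw] -> 12 lines: rcg mohj igdoj kirqw zpmq rvo valx kui sqoq rmxtk urkng jeh
Hunk 4: at line 6 remove [kui] add [iotgl] -> 12 lines: rcg mohj igdoj kirqw zpmq rvo valx iotgl sqoq rmxtk urkng jeh
Hunk 5: at line 4 remove [rvo,valx,iotgl] add [yux,jxgx] -> 11 lines: rcg mohj igdoj kirqw zpmq yux jxgx sqoq rmxtk urkng jeh
Hunk 6: at line 3 remove [kirqw] add [ajz] -> 11 lines: rcg mohj igdoj ajz zpmq yux jxgx sqoq rmxtk urkng jeh
Hunk 7: at line 6 remove [jxgx,sqoq] add [lrbl,rqnr,hgn] -> 12 lines: rcg mohj igdoj ajz zpmq yux lrbl rqnr hgn rmxtk urkng jeh
Final line count: 12

Answer: 12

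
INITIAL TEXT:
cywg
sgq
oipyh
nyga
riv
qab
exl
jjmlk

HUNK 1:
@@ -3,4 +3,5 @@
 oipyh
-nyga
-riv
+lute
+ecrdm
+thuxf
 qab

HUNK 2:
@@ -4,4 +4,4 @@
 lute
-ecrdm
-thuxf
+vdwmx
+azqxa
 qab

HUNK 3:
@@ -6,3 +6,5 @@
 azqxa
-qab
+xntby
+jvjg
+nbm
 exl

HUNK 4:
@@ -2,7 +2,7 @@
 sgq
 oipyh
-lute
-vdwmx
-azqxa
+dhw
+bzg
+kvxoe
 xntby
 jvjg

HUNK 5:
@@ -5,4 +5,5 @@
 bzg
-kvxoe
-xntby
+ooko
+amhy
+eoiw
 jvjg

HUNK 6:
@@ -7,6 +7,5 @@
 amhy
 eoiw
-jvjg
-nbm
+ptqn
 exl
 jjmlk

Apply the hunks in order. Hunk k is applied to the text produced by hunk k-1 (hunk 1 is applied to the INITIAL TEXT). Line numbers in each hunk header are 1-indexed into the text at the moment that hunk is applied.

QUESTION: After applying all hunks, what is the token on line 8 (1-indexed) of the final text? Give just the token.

Answer: eoiw

Derivation:
Hunk 1: at line 3 remove [nyga,riv] add [lute,ecrdm,thuxf] -> 9 lines: cywg sgq oipyh lute ecrdm thuxf qab exl jjmlk
Hunk 2: at line 4 remove [ecrdm,thuxf] add [vdwmx,azqxa] -> 9 lines: cywg sgq oipyh lute vdwmx azqxa qab exl jjmlk
Hunk 3: at line 6 remove [qab] add [xntby,jvjg,nbm] -> 11 lines: cywg sgq oipyh lute vdwmx azqxa xntby jvjg nbm exl jjmlk
Hunk 4: at line 2 remove [lute,vdwmx,azqxa] add [dhw,bzg,kvxoe] -> 11 lines: cywg sgq oipyh dhw bzg kvxoe xntby jvjg nbm exl jjmlk
Hunk 5: at line 5 remove [kvxoe,xntby] add [ooko,amhy,eoiw] -> 12 lines: cywg sgq oipyh dhw bzg ooko amhy eoiw jvjg nbm exl jjmlk
Hunk 6: at line 7 remove [jvjg,nbm] add [ptqn] -> 11 lines: cywg sgq oipyh dhw bzg ooko amhy eoiw ptqn exl jjmlk
Final line 8: eoiw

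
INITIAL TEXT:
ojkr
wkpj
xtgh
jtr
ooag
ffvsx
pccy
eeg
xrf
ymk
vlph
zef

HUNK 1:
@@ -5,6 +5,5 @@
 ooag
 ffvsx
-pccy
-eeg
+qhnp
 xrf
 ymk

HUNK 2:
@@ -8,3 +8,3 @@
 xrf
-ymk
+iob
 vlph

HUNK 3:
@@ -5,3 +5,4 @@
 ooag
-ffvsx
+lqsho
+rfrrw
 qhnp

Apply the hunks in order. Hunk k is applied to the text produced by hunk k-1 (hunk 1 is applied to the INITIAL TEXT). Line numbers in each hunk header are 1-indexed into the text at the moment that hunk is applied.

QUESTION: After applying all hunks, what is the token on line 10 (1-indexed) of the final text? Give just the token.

Hunk 1: at line 5 remove [pccy,eeg] add [qhnp] -> 11 lines: ojkr wkpj xtgh jtr ooag ffvsx qhnp xrf ymk vlph zef
Hunk 2: at line 8 remove [ymk] add [iob] -> 11 lines: ojkr wkpj xtgh jtr ooag ffvsx qhnp xrf iob vlph zef
Hunk 3: at line 5 remove [ffvsx] add [lqsho,rfrrw] -> 12 lines: ojkr wkpj xtgh jtr ooag lqsho rfrrw qhnp xrf iob vlph zef
Final line 10: iob

Answer: iob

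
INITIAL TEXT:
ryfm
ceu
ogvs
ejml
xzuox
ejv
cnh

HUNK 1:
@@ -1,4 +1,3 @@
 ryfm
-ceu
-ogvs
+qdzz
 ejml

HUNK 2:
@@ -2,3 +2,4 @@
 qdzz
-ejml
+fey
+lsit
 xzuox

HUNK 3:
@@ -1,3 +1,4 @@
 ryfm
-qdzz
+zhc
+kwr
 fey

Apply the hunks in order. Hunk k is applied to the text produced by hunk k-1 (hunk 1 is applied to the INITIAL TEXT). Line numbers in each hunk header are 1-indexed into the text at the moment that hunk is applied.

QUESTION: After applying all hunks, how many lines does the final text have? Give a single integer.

Answer: 8

Derivation:
Hunk 1: at line 1 remove [ceu,ogvs] add [qdzz] -> 6 lines: ryfm qdzz ejml xzuox ejv cnh
Hunk 2: at line 2 remove [ejml] add [fey,lsit] -> 7 lines: ryfm qdzz fey lsit xzuox ejv cnh
Hunk 3: at line 1 remove [qdzz] add [zhc,kwr] -> 8 lines: ryfm zhc kwr fey lsit xzuox ejv cnh
Final line count: 8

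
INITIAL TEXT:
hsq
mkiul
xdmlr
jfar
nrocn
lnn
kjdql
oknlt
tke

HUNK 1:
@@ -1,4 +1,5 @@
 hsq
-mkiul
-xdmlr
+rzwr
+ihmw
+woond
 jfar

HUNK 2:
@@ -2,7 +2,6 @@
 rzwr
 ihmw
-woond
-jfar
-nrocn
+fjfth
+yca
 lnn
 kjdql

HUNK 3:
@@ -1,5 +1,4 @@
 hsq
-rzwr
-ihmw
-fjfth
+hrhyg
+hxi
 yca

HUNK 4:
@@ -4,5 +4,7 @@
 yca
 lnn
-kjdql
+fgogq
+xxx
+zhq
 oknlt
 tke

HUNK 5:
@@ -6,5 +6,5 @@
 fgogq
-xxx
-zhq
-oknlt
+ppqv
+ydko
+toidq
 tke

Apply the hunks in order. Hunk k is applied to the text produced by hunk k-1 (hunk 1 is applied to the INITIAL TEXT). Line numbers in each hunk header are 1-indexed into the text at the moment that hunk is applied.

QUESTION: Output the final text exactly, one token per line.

Answer: hsq
hrhyg
hxi
yca
lnn
fgogq
ppqv
ydko
toidq
tke

Derivation:
Hunk 1: at line 1 remove [mkiul,xdmlr] add [rzwr,ihmw,woond] -> 10 lines: hsq rzwr ihmw woond jfar nrocn lnn kjdql oknlt tke
Hunk 2: at line 2 remove [woond,jfar,nrocn] add [fjfth,yca] -> 9 lines: hsq rzwr ihmw fjfth yca lnn kjdql oknlt tke
Hunk 3: at line 1 remove [rzwr,ihmw,fjfth] add [hrhyg,hxi] -> 8 lines: hsq hrhyg hxi yca lnn kjdql oknlt tke
Hunk 4: at line 4 remove [kjdql] add [fgogq,xxx,zhq] -> 10 lines: hsq hrhyg hxi yca lnn fgogq xxx zhq oknlt tke
Hunk 5: at line 6 remove [xxx,zhq,oknlt] add [ppqv,ydko,toidq] -> 10 lines: hsq hrhyg hxi yca lnn fgogq ppqv ydko toidq tke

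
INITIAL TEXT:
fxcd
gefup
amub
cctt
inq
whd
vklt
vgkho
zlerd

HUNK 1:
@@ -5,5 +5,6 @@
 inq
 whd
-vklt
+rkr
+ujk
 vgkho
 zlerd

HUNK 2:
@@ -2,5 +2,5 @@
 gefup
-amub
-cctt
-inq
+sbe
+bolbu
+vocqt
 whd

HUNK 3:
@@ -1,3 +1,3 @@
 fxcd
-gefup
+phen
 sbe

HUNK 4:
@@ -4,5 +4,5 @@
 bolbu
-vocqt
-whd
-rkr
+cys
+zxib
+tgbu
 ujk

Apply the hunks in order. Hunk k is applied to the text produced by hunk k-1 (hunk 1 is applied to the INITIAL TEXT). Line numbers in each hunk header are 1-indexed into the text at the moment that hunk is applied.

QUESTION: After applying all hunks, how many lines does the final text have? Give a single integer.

Hunk 1: at line 5 remove [vklt] add [rkr,ujk] -> 10 lines: fxcd gefup amub cctt inq whd rkr ujk vgkho zlerd
Hunk 2: at line 2 remove [amub,cctt,inq] add [sbe,bolbu,vocqt] -> 10 lines: fxcd gefup sbe bolbu vocqt whd rkr ujk vgkho zlerd
Hunk 3: at line 1 remove [gefup] add [phen] -> 10 lines: fxcd phen sbe bolbu vocqt whd rkr ujk vgkho zlerd
Hunk 4: at line 4 remove [vocqt,whd,rkr] add [cys,zxib,tgbu] -> 10 lines: fxcd phen sbe bolbu cys zxib tgbu ujk vgkho zlerd
Final line count: 10

Answer: 10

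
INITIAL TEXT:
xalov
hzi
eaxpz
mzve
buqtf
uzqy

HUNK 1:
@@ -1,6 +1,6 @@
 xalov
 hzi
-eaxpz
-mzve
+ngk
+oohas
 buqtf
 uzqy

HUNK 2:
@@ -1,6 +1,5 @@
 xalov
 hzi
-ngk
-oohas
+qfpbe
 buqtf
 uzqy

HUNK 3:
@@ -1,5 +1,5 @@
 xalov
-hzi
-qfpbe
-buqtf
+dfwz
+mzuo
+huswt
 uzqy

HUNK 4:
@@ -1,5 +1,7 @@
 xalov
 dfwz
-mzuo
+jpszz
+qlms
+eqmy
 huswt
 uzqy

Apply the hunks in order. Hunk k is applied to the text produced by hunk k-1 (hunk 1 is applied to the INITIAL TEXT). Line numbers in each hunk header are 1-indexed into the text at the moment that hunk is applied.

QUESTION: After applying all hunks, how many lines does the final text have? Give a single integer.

Answer: 7

Derivation:
Hunk 1: at line 1 remove [eaxpz,mzve] add [ngk,oohas] -> 6 lines: xalov hzi ngk oohas buqtf uzqy
Hunk 2: at line 1 remove [ngk,oohas] add [qfpbe] -> 5 lines: xalov hzi qfpbe buqtf uzqy
Hunk 3: at line 1 remove [hzi,qfpbe,buqtf] add [dfwz,mzuo,huswt] -> 5 lines: xalov dfwz mzuo huswt uzqy
Hunk 4: at line 1 remove [mzuo] add [jpszz,qlms,eqmy] -> 7 lines: xalov dfwz jpszz qlms eqmy huswt uzqy
Final line count: 7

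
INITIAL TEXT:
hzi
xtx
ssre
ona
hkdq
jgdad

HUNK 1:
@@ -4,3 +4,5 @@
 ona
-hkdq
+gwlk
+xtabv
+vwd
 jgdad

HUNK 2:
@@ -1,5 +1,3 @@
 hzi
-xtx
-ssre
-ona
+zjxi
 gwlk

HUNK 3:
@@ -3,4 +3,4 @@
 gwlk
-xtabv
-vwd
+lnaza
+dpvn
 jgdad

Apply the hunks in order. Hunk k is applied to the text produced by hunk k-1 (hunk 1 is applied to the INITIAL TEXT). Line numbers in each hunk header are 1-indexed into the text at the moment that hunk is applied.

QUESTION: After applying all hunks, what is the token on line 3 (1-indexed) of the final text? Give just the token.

Hunk 1: at line 4 remove [hkdq] add [gwlk,xtabv,vwd] -> 8 lines: hzi xtx ssre ona gwlk xtabv vwd jgdad
Hunk 2: at line 1 remove [xtx,ssre,ona] add [zjxi] -> 6 lines: hzi zjxi gwlk xtabv vwd jgdad
Hunk 3: at line 3 remove [xtabv,vwd] add [lnaza,dpvn] -> 6 lines: hzi zjxi gwlk lnaza dpvn jgdad
Final line 3: gwlk

Answer: gwlk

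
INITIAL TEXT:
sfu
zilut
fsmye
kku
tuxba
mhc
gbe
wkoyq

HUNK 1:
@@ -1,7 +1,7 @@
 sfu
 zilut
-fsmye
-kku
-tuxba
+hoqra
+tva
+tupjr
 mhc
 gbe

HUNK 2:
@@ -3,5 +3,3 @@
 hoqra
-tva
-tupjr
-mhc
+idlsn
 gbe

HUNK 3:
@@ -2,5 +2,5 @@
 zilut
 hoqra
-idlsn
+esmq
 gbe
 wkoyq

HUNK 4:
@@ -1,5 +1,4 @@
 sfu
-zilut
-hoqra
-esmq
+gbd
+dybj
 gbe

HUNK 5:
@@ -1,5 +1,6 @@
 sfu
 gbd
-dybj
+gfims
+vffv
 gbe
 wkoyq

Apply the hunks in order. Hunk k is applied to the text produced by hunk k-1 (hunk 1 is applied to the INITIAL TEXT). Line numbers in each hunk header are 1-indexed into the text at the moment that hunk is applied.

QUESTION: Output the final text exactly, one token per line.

Hunk 1: at line 1 remove [fsmye,kku,tuxba] add [hoqra,tva,tupjr] -> 8 lines: sfu zilut hoqra tva tupjr mhc gbe wkoyq
Hunk 2: at line 3 remove [tva,tupjr,mhc] add [idlsn] -> 6 lines: sfu zilut hoqra idlsn gbe wkoyq
Hunk 3: at line 2 remove [idlsn] add [esmq] -> 6 lines: sfu zilut hoqra esmq gbe wkoyq
Hunk 4: at line 1 remove [zilut,hoqra,esmq] add [gbd,dybj] -> 5 lines: sfu gbd dybj gbe wkoyq
Hunk 5: at line 1 remove [dybj] add [gfims,vffv] -> 6 lines: sfu gbd gfims vffv gbe wkoyq

Answer: sfu
gbd
gfims
vffv
gbe
wkoyq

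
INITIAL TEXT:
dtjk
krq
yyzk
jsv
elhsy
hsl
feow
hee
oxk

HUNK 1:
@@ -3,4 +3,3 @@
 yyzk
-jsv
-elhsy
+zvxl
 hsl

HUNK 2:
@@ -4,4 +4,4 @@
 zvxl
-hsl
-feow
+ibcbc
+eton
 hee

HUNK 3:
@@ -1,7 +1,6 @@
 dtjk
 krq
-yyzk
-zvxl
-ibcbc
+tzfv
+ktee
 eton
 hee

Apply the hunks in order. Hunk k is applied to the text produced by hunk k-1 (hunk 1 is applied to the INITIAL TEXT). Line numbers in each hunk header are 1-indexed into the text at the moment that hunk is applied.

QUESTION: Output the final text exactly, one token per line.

Answer: dtjk
krq
tzfv
ktee
eton
hee
oxk

Derivation:
Hunk 1: at line 3 remove [jsv,elhsy] add [zvxl] -> 8 lines: dtjk krq yyzk zvxl hsl feow hee oxk
Hunk 2: at line 4 remove [hsl,feow] add [ibcbc,eton] -> 8 lines: dtjk krq yyzk zvxl ibcbc eton hee oxk
Hunk 3: at line 1 remove [yyzk,zvxl,ibcbc] add [tzfv,ktee] -> 7 lines: dtjk krq tzfv ktee eton hee oxk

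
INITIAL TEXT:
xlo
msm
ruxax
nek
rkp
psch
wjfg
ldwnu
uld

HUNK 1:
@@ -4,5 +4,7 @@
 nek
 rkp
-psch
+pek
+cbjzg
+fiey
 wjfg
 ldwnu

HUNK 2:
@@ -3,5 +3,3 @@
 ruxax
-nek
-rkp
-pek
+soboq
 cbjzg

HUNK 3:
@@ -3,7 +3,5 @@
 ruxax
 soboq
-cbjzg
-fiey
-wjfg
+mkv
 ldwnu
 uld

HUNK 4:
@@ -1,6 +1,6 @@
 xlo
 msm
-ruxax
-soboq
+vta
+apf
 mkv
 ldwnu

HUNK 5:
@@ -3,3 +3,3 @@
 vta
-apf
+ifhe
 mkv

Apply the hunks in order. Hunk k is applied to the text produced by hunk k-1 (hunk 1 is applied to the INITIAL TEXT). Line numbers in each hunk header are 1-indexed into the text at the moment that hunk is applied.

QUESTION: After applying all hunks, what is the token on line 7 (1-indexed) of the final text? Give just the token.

Hunk 1: at line 4 remove [psch] add [pek,cbjzg,fiey] -> 11 lines: xlo msm ruxax nek rkp pek cbjzg fiey wjfg ldwnu uld
Hunk 2: at line 3 remove [nek,rkp,pek] add [soboq] -> 9 lines: xlo msm ruxax soboq cbjzg fiey wjfg ldwnu uld
Hunk 3: at line 3 remove [cbjzg,fiey,wjfg] add [mkv] -> 7 lines: xlo msm ruxax soboq mkv ldwnu uld
Hunk 4: at line 1 remove [ruxax,soboq] add [vta,apf] -> 7 lines: xlo msm vta apf mkv ldwnu uld
Hunk 5: at line 3 remove [apf] add [ifhe] -> 7 lines: xlo msm vta ifhe mkv ldwnu uld
Final line 7: uld

Answer: uld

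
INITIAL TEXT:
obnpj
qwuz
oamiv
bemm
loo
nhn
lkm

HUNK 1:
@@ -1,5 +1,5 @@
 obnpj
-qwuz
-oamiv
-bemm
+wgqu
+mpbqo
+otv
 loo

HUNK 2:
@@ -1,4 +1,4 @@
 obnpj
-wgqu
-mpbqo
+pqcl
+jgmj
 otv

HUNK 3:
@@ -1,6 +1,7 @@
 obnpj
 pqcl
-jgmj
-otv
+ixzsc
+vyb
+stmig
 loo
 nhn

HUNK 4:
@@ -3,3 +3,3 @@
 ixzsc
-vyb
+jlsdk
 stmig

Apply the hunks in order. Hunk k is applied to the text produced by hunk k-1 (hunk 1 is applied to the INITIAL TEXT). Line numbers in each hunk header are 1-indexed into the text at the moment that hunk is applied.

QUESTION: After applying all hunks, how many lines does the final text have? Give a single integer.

Hunk 1: at line 1 remove [qwuz,oamiv,bemm] add [wgqu,mpbqo,otv] -> 7 lines: obnpj wgqu mpbqo otv loo nhn lkm
Hunk 2: at line 1 remove [wgqu,mpbqo] add [pqcl,jgmj] -> 7 lines: obnpj pqcl jgmj otv loo nhn lkm
Hunk 3: at line 1 remove [jgmj,otv] add [ixzsc,vyb,stmig] -> 8 lines: obnpj pqcl ixzsc vyb stmig loo nhn lkm
Hunk 4: at line 3 remove [vyb] add [jlsdk] -> 8 lines: obnpj pqcl ixzsc jlsdk stmig loo nhn lkm
Final line count: 8

Answer: 8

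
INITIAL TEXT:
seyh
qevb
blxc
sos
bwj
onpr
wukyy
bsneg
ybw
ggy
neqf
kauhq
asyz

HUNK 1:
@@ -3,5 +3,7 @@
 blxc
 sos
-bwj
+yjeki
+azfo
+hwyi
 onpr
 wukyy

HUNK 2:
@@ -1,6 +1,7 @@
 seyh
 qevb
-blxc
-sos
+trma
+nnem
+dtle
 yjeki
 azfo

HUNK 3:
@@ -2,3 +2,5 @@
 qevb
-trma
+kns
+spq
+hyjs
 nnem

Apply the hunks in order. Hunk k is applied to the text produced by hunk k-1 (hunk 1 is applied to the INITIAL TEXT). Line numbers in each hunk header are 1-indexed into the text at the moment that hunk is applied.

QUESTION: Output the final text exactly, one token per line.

Hunk 1: at line 3 remove [bwj] add [yjeki,azfo,hwyi] -> 15 lines: seyh qevb blxc sos yjeki azfo hwyi onpr wukyy bsneg ybw ggy neqf kauhq asyz
Hunk 2: at line 1 remove [blxc,sos] add [trma,nnem,dtle] -> 16 lines: seyh qevb trma nnem dtle yjeki azfo hwyi onpr wukyy bsneg ybw ggy neqf kauhq asyz
Hunk 3: at line 2 remove [trma] add [kns,spq,hyjs] -> 18 lines: seyh qevb kns spq hyjs nnem dtle yjeki azfo hwyi onpr wukyy bsneg ybw ggy neqf kauhq asyz

Answer: seyh
qevb
kns
spq
hyjs
nnem
dtle
yjeki
azfo
hwyi
onpr
wukyy
bsneg
ybw
ggy
neqf
kauhq
asyz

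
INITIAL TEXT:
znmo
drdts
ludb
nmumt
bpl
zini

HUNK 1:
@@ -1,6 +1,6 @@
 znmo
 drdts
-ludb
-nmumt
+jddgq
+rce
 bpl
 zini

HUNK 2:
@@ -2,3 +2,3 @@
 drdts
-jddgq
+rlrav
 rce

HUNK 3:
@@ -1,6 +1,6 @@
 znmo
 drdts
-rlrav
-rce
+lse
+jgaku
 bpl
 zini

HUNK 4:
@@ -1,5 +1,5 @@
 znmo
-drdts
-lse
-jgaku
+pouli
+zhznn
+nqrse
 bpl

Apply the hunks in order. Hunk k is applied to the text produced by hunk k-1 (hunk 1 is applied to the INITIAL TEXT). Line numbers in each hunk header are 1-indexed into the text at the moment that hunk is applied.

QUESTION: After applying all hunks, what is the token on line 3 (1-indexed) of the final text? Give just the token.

Hunk 1: at line 1 remove [ludb,nmumt] add [jddgq,rce] -> 6 lines: znmo drdts jddgq rce bpl zini
Hunk 2: at line 2 remove [jddgq] add [rlrav] -> 6 lines: znmo drdts rlrav rce bpl zini
Hunk 3: at line 1 remove [rlrav,rce] add [lse,jgaku] -> 6 lines: znmo drdts lse jgaku bpl zini
Hunk 4: at line 1 remove [drdts,lse,jgaku] add [pouli,zhznn,nqrse] -> 6 lines: znmo pouli zhznn nqrse bpl zini
Final line 3: zhznn

Answer: zhznn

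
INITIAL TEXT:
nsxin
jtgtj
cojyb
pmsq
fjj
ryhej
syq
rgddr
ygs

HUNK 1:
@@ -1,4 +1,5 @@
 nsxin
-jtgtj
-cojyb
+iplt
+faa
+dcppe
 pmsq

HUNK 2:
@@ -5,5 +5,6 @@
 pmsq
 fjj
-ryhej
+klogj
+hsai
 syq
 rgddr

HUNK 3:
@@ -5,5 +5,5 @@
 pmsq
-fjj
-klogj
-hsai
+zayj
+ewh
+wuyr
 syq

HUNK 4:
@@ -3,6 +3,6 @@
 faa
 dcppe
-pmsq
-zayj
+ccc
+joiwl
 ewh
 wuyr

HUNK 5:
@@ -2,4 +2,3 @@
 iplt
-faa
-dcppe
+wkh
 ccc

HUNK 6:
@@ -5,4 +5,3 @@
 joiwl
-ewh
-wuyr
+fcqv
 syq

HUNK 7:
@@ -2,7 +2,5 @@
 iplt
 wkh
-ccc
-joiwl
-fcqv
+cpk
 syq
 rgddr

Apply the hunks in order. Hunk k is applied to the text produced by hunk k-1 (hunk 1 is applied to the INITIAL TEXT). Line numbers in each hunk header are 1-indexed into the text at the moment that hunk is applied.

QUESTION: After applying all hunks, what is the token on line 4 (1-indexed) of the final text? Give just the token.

Hunk 1: at line 1 remove [jtgtj,cojyb] add [iplt,faa,dcppe] -> 10 lines: nsxin iplt faa dcppe pmsq fjj ryhej syq rgddr ygs
Hunk 2: at line 5 remove [ryhej] add [klogj,hsai] -> 11 lines: nsxin iplt faa dcppe pmsq fjj klogj hsai syq rgddr ygs
Hunk 3: at line 5 remove [fjj,klogj,hsai] add [zayj,ewh,wuyr] -> 11 lines: nsxin iplt faa dcppe pmsq zayj ewh wuyr syq rgddr ygs
Hunk 4: at line 3 remove [pmsq,zayj] add [ccc,joiwl] -> 11 lines: nsxin iplt faa dcppe ccc joiwl ewh wuyr syq rgddr ygs
Hunk 5: at line 2 remove [faa,dcppe] add [wkh] -> 10 lines: nsxin iplt wkh ccc joiwl ewh wuyr syq rgddr ygs
Hunk 6: at line 5 remove [ewh,wuyr] add [fcqv] -> 9 lines: nsxin iplt wkh ccc joiwl fcqv syq rgddr ygs
Hunk 7: at line 2 remove [ccc,joiwl,fcqv] add [cpk] -> 7 lines: nsxin iplt wkh cpk syq rgddr ygs
Final line 4: cpk

Answer: cpk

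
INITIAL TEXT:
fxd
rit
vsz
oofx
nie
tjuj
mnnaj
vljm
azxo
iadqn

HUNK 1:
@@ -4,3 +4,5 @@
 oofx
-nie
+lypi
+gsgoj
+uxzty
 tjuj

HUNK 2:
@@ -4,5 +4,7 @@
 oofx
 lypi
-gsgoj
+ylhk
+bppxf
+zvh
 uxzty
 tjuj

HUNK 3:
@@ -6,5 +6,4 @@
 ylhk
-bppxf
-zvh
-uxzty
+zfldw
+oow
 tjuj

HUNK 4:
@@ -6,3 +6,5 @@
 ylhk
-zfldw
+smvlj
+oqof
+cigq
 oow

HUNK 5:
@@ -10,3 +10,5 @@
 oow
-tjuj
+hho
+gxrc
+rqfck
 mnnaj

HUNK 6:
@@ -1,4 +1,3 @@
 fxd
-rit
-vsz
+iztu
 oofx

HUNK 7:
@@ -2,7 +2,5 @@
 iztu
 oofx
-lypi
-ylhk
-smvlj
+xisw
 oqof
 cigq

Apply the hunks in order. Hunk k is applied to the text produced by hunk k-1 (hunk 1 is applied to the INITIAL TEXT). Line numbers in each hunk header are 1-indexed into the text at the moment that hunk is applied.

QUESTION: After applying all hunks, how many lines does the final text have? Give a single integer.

Hunk 1: at line 4 remove [nie] add [lypi,gsgoj,uxzty] -> 12 lines: fxd rit vsz oofx lypi gsgoj uxzty tjuj mnnaj vljm azxo iadqn
Hunk 2: at line 4 remove [gsgoj] add [ylhk,bppxf,zvh] -> 14 lines: fxd rit vsz oofx lypi ylhk bppxf zvh uxzty tjuj mnnaj vljm azxo iadqn
Hunk 3: at line 6 remove [bppxf,zvh,uxzty] add [zfldw,oow] -> 13 lines: fxd rit vsz oofx lypi ylhk zfldw oow tjuj mnnaj vljm azxo iadqn
Hunk 4: at line 6 remove [zfldw] add [smvlj,oqof,cigq] -> 15 lines: fxd rit vsz oofx lypi ylhk smvlj oqof cigq oow tjuj mnnaj vljm azxo iadqn
Hunk 5: at line 10 remove [tjuj] add [hho,gxrc,rqfck] -> 17 lines: fxd rit vsz oofx lypi ylhk smvlj oqof cigq oow hho gxrc rqfck mnnaj vljm azxo iadqn
Hunk 6: at line 1 remove [rit,vsz] add [iztu] -> 16 lines: fxd iztu oofx lypi ylhk smvlj oqof cigq oow hho gxrc rqfck mnnaj vljm azxo iadqn
Hunk 7: at line 2 remove [lypi,ylhk,smvlj] add [xisw] -> 14 lines: fxd iztu oofx xisw oqof cigq oow hho gxrc rqfck mnnaj vljm azxo iadqn
Final line count: 14

Answer: 14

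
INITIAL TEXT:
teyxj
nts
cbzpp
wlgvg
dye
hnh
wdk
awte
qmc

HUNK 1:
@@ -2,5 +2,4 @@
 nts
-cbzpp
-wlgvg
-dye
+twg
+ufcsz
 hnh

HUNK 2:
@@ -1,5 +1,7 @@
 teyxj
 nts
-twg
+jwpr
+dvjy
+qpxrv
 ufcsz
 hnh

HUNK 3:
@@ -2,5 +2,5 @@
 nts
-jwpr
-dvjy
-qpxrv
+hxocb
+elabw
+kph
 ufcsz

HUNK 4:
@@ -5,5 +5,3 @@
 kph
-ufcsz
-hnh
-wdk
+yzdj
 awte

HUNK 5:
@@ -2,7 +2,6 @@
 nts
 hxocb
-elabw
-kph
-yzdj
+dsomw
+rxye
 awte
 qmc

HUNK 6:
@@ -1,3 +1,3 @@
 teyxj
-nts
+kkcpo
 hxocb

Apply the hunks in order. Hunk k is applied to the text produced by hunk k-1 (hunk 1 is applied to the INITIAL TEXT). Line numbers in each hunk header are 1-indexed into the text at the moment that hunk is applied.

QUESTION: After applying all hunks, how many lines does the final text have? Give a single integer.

Hunk 1: at line 2 remove [cbzpp,wlgvg,dye] add [twg,ufcsz] -> 8 lines: teyxj nts twg ufcsz hnh wdk awte qmc
Hunk 2: at line 1 remove [twg] add [jwpr,dvjy,qpxrv] -> 10 lines: teyxj nts jwpr dvjy qpxrv ufcsz hnh wdk awte qmc
Hunk 3: at line 2 remove [jwpr,dvjy,qpxrv] add [hxocb,elabw,kph] -> 10 lines: teyxj nts hxocb elabw kph ufcsz hnh wdk awte qmc
Hunk 4: at line 5 remove [ufcsz,hnh,wdk] add [yzdj] -> 8 lines: teyxj nts hxocb elabw kph yzdj awte qmc
Hunk 5: at line 2 remove [elabw,kph,yzdj] add [dsomw,rxye] -> 7 lines: teyxj nts hxocb dsomw rxye awte qmc
Hunk 6: at line 1 remove [nts] add [kkcpo] -> 7 lines: teyxj kkcpo hxocb dsomw rxye awte qmc
Final line count: 7

Answer: 7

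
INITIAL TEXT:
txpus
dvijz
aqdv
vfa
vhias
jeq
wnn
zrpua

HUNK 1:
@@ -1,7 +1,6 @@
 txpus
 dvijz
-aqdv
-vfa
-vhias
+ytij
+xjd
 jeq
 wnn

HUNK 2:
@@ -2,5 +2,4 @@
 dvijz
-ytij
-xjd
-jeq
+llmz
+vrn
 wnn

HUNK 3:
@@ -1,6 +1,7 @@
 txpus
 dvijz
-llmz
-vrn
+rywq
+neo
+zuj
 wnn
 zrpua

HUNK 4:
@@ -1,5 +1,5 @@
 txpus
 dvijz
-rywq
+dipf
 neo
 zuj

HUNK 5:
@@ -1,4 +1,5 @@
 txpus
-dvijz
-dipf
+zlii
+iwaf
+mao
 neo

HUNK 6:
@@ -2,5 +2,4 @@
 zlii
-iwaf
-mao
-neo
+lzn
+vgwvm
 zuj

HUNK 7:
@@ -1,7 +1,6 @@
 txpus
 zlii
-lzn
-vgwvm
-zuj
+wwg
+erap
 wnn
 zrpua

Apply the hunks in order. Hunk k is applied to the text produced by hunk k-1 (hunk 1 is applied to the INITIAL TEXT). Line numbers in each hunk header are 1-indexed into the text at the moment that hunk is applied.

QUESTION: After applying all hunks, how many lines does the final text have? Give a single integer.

Answer: 6

Derivation:
Hunk 1: at line 1 remove [aqdv,vfa,vhias] add [ytij,xjd] -> 7 lines: txpus dvijz ytij xjd jeq wnn zrpua
Hunk 2: at line 2 remove [ytij,xjd,jeq] add [llmz,vrn] -> 6 lines: txpus dvijz llmz vrn wnn zrpua
Hunk 3: at line 1 remove [llmz,vrn] add [rywq,neo,zuj] -> 7 lines: txpus dvijz rywq neo zuj wnn zrpua
Hunk 4: at line 1 remove [rywq] add [dipf] -> 7 lines: txpus dvijz dipf neo zuj wnn zrpua
Hunk 5: at line 1 remove [dvijz,dipf] add [zlii,iwaf,mao] -> 8 lines: txpus zlii iwaf mao neo zuj wnn zrpua
Hunk 6: at line 2 remove [iwaf,mao,neo] add [lzn,vgwvm] -> 7 lines: txpus zlii lzn vgwvm zuj wnn zrpua
Hunk 7: at line 1 remove [lzn,vgwvm,zuj] add [wwg,erap] -> 6 lines: txpus zlii wwg erap wnn zrpua
Final line count: 6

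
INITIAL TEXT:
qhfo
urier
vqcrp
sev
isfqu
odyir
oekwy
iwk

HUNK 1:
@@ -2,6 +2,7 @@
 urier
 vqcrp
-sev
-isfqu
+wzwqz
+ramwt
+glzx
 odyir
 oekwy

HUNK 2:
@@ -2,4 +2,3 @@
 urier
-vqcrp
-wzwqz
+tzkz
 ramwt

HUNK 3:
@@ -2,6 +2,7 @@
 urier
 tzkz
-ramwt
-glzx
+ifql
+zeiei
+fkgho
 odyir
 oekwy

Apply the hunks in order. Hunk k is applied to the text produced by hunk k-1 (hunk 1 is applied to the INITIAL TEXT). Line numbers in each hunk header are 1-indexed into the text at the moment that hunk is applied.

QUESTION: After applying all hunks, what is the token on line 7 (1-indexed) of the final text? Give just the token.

Hunk 1: at line 2 remove [sev,isfqu] add [wzwqz,ramwt,glzx] -> 9 lines: qhfo urier vqcrp wzwqz ramwt glzx odyir oekwy iwk
Hunk 2: at line 2 remove [vqcrp,wzwqz] add [tzkz] -> 8 lines: qhfo urier tzkz ramwt glzx odyir oekwy iwk
Hunk 3: at line 2 remove [ramwt,glzx] add [ifql,zeiei,fkgho] -> 9 lines: qhfo urier tzkz ifql zeiei fkgho odyir oekwy iwk
Final line 7: odyir

Answer: odyir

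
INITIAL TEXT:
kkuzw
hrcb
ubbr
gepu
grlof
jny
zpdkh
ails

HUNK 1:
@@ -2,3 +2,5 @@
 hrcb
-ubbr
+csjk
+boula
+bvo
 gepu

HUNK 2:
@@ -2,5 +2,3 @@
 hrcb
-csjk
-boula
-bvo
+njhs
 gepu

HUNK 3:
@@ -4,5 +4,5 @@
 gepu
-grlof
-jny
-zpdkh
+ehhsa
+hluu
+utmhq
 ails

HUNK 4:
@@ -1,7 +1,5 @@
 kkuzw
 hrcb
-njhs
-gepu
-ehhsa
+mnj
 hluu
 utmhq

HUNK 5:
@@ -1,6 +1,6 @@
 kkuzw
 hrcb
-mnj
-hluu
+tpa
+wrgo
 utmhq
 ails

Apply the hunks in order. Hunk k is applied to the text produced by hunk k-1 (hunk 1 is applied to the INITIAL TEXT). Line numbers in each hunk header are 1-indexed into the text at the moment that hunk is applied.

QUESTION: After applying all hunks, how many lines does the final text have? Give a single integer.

Hunk 1: at line 2 remove [ubbr] add [csjk,boula,bvo] -> 10 lines: kkuzw hrcb csjk boula bvo gepu grlof jny zpdkh ails
Hunk 2: at line 2 remove [csjk,boula,bvo] add [njhs] -> 8 lines: kkuzw hrcb njhs gepu grlof jny zpdkh ails
Hunk 3: at line 4 remove [grlof,jny,zpdkh] add [ehhsa,hluu,utmhq] -> 8 lines: kkuzw hrcb njhs gepu ehhsa hluu utmhq ails
Hunk 4: at line 1 remove [njhs,gepu,ehhsa] add [mnj] -> 6 lines: kkuzw hrcb mnj hluu utmhq ails
Hunk 5: at line 1 remove [mnj,hluu] add [tpa,wrgo] -> 6 lines: kkuzw hrcb tpa wrgo utmhq ails
Final line count: 6

Answer: 6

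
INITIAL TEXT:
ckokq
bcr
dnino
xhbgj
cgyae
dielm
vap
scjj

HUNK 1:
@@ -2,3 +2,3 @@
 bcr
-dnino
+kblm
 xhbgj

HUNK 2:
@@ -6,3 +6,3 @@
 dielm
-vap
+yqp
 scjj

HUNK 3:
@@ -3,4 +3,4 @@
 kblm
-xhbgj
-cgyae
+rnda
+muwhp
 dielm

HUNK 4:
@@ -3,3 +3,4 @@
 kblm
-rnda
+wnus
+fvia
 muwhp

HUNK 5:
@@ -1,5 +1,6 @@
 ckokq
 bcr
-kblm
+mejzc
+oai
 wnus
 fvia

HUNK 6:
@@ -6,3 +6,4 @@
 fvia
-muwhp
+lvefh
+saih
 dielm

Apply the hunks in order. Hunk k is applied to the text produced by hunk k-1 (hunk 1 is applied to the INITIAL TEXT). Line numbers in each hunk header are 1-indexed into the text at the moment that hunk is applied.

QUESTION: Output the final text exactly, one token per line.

Hunk 1: at line 2 remove [dnino] add [kblm] -> 8 lines: ckokq bcr kblm xhbgj cgyae dielm vap scjj
Hunk 2: at line 6 remove [vap] add [yqp] -> 8 lines: ckokq bcr kblm xhbgj cgyae dielm yqp scjj
Hunk 3: at line 3 remove [xhbgj,cgyae] add [rnda,muwhp] -> 8 lines: ckokq bcr kblm rnda muwhp dielm yqp scjj
Hunk 4: at line 3 remove [rnda] add [wnus,fvia] -> 9 lines: ckokq bcr kblm wnus fvia muwhp dielm yqp scjj
Hunk 5: at line 1 remove [kblm] add [mejzc,oai] -> 10 lines: ckokq bcr mejzc oai wnus fvia muwhp dielm yqp scjj
Hunk 6: at line 6 remove [muwhp] add [lvefh,saih] -> 11 lines: ckokq bcr mejzc oai wnus fvia lvefh saih dielm yqp scjj

Answer: ckokq
bcr
mejzc
oai
wnus
fvia
lvefh
saih
dielm
yqp
scjj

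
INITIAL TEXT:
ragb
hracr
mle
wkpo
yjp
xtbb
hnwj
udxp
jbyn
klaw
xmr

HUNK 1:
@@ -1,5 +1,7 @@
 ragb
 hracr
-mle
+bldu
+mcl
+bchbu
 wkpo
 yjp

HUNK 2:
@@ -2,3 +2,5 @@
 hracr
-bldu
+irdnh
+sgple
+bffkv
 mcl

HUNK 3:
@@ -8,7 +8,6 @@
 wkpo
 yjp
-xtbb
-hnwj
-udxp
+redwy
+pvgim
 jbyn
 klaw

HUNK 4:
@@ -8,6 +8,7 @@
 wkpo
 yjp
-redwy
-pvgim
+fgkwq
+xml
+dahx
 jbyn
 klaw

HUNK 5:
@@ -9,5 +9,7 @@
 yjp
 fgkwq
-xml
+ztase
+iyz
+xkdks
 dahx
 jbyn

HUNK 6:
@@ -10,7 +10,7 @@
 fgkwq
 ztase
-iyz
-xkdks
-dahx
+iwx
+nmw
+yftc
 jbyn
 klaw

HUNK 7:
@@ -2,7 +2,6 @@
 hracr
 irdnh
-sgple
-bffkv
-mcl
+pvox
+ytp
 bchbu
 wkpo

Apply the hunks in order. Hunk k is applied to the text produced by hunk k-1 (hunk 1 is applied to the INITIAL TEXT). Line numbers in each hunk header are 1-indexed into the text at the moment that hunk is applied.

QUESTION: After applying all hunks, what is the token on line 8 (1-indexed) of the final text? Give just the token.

Answer: yjp

Derivation:
Hunk 1: at line 1 remove [mle] add [bldu,mcl,bchbu] -> 13 lines: ragb hracr bldu mcl bchbu wkpo yjp xtbb hnwj udxp jbyn klaw xmr
Hunk 2: at line 2 remove [bldu] add [irdnh,sgple,bffkv] -> 15 lines: ragb hracr irdnh sgple bffkv mcl bchbu wkpo yjp xtbb hnwj udxp jbyn klaw xmr
Hunk 3: at line 8 remove [xtbb,hnwj,udxp] add [redwy,pvgim] -> 14 lines: ragb hracr irdnh sgple bffkv mcl bchbu wkpo yjp redwy pvgim jbyn klaw xmr
Hunk 4: at line 8 remove [redwy,pvgim] add [fgkwq,xml,dahx] -> 15 lines: ragb hracr irdnh sgple bffkv mcl bchbu wkpo yjp fgkwq xml dahx jbyn klaw xmr
Hunk 5: at line 9 remove [xml] add [ztase,iyz,xkdks] -> 17 lines: ragb hracr irdnh sgple bffkv mcl bchbu wkpo yjp fgkwq ztase iyz xkdks dahx jbyn klaw xmr
Hunk 6: at line 10 remove [iyz,xkdks,dahx] add [iwx,nmw,yftc] -> 17 lines: ragb hracr irdnh sgple bffkv mcl bchbu wkpo yjp fgkwq ztase iwx nmw yftc jbyn klaw xmr
Hunk 7: at line 2 remove [sgple,bffkv,mcl] add [pvox,ytp] -> 16 lines: ragb hracr irdnh pvox ytp bchbu wkpo yjp fgkwq ztase iwx nmw yftc jbyn klaw xmr
Final line 8: yjp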